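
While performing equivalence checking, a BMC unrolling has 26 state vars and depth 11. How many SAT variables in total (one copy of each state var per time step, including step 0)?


BMC unrolls to depth k, creating one copy of each state var for steps 0..k.
Step count = 11 + 1 = 12 (steps 0 through 11)
Vars per step = 26
Total = 26 * 12 = 312

312


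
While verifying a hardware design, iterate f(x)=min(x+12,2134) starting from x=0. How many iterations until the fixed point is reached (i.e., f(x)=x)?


Step 1: x=0, cap=2134, increment=12
Step 2: x grows by 12 each step until capped at 2134; fixed point is x=2134
Step 3: iterations = ceil(2134/12) = 178

178


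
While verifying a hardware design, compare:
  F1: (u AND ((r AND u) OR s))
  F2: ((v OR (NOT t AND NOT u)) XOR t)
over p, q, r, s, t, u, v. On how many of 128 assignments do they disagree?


F1 = (u AND ((r AND u) OR s))
F2 = ((v OR (NOT t AND NOT u)) XOR t)
Evaluate both on each of 128 rows (bits = p,q,r,s,t,u,v):
  row 0 [0000000]: F1=0 F2=1 (differ) -> 1
  row 1 [0000001]: F1=0 F2=1 (differ) -> 1
  row 2 [0000010]: F1=0 F2=0 -> 0
  row 3 [0000011]: F1=0 F2=1 (differ) -> 1
  row 4 [0000100]: F1=0 F2=1 (differ) -> 1
  (every remaining row is evaluated the same way; all 128 results are listed next)
Full result column, 8 rows per line (p,q,r,s fixed per line; t,u,v runs 000..111 left to right):
  rows 0-7 [p,q,r,s=0000]: 11011010  (ones: 5)
  rows 8-15 [p,q,r,s=0001]: 11101001  (ones: 5)
  rows 16-23 [p,q,r,s=0010]: 11101001  (ones: 5)
  rows 24-31 [p,q,r,s=0011]: 11101001  (ones: 5)
  rows 32-39 [p,q,r,s=0100]: 11011010  (ones: 5)
  rows 40-47 [p,q,r,s=0101]: 11101001  (ones: 5)
  rows 48-55 [p,q,r,s=0110]: 11101001  (ones: 5)
  rows 56-63 [p,q,r,s=0111]: 11101001  (ones: 5)
  rows 64-71 [p,q,r,s=1000]: 11011010  (ones: 5)
  rows 72-79 [p,q,r,s=1001]: 11101001  (ones: 5)
  rows 80-87 [p,q,r,s=1010]: 11101001  (ones: 5)
  rows 88-95 [p,q,r,s=1011]: 11101001  (ones: 5)
  rows 96-103 [p,q,r,s=1100]: 11011010  (ones: 5)
  rows 104-111 [p,q,r,s=1101]: 11101001  (ones: 5)
  rows 112-119 [p,q,r,s=1110]: 11101001  (ones: 5)
  rows 120-127 [p,q,r,s=1111]: 11101001  (ones: 5)
Disagreements = 5+5+5+5+5+5+5+5+5+5+5+5+5+5+5+5 = 80

80


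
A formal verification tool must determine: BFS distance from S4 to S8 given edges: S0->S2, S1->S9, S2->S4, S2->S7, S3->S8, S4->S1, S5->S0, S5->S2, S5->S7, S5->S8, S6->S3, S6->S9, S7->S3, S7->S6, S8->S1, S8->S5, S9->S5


BFS layer-by-layer from S4:
  dist 0: {S4}
  dist 1: {S1}
  dist 2: {S9}
  dist 3: {S5}
  dist 4: {S0, S2, S7, S8}
  -> S8 reached at distance 4
Shortest path length = 4

4


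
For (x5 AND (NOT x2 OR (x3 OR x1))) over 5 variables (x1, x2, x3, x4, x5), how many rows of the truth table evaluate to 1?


Formula: (x5 AND (NOT x2 OR (x3 OR x1))) over 5 vars (32 rows)
Evaluate each row (x1, x2, x3, x4, x5 as bits, MSB first):
  row 0 [00000]: (0 AND (NOT 0 OR (0 OR 0))) -> 0
  row 1 [00001]: (1 AND (NOT 0 OR (0 OR 0))) -> 1
  row 2 [00010]: (0 AND (NOT 0 OR (0 OR 0))) -> 0
  row 3 [00011]: (1 AND (NOT 0 OR (0 OR 0))) -> 1
  row 4 [00100]: (0 AND (NOT 0 OR (1 OR 0))) -> 0
  row 5 [00101]: (1 AND (NOT 0 OR (1 OR 0))) -> 1
  row 6 [00110]: (0 AND (NOT 0 OR (1 OR 0))) -> 0
  row 7 [00111]: (1 AND (NOT 0 OR (1 OR 0))) -> 1
  row 8 [01000]: (0 AND (NOT 1 OR (0 OR 0))) -> 0
  row 9 [01001]: (1 AND (NOT 1 OR (0 OR 0))) -> 0
  row 10 [01010]: (0 AND (NOT 1 OR (0 OR 0))) -> 0
  row 11 [01011]: (1 AND (NOT 1 OR (0 OR 0))) -> 0
  row 12 [01100]: (0 AND (NOT 1 OR (1 OR 0))) -> 0
  row 13 [01101]: (1 AND (NOT 1 OR (1 OR 0))) -> 1
  row 14 [01110]: (0 AND (NOT 1 OR (1 OR 0))) -> 0
  row 15 [01111]: (1 AND (NOT 1 OR (1 OR 0))) -> 1
  row 16 [10000]: (0 AND (NOT 0 OR (0 OR 1))) -> 0
  row 17 [10001]: (1 AND (NOT 0 OR (0 OR 1))) -> 1
  row 18 [10010]: (0 AND (NOT 0 OR (0 OR 1))) -> 0
  row 19 [10011]: (1 AND (NOT 0 OR (0 OR 1))) -> 1
  row 20 [10100]: (0 AND (NOT 0 OR (1 OR 1))) -> 0
  row 21 [10101]: (1 AND (NOT 0 OR (1 OR 1))) -> 1
  row 22 [10110]: (0 AND (NOT 0 OR (1 OR 1))) -> 0
  row 23 [10111]: (1 AND (NOT 0 OR (1 OR 1))) -> 1
  row 24 [11000]: (0 AND (NOT 1 OR (0 OR 1))) -> 0
  row 25 [11001]: (1 AND (NOT 1 OR (0 OR 1))) -> 1
  row 26 [11010]: (0 AND (NOT 1 OR (0 OR 1))) -> 0
  row 27 [11011]: (1 AND (NOT 1 OR (0 OR 1))) -> 1
  row 28 [11100]: (0 AND (NOT 1 OR (1 OR 1))) -> 0
  row 29 [11101]: (1 AND (NOT 1 OR (1 OR 1))) -> 1
  row 30 [11110]: (0 AND (NOT 1 OR (1 OR 1))) -> 0
  row 31 [11111]: (1 AND (NOT 1 OR (1 OR 1))) -> 1
Full result column, 8 rows per line (x1,x2 fixed per line; x3,x4,x5 runs 000..111 left to right):
  rows 0-7 [x1,x2=00]: 01010101  (ones: 4)
  rows 8-15 [x1,x2=01]: 00000101  (ones: 2)
  rows 16-23 [x1,x2=10]: 01010101  (ones: 4)
  rows 24-31 [x1,x2=11]: 01010101  (ones: 4)
Count of 1-rows = 4+2+4+4 = 14

14


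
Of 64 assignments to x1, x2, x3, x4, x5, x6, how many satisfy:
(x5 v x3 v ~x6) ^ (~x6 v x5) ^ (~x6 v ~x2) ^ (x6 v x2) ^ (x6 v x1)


CNF with 5 clauses over 6 vars (64 assignments).
An assignment satisfies CNF iff every clause has >=1 true literal.
Check each row (bits = x1,x2,x3,x4,x5,x6; clause T/F shown):
  row 0 [000000]: clauses=TTTFF -> 0
  row 1 [000001]: clauses=FFTTT -> 0
  row 2 [000010]: clauses=TTTFF -> 0
  row 3 [000011]: clauses=TTTTT -> 1
  row 4 [000100]: clauses=TTTFF -> 0
  (every remaining row is evaluated the same way; all 64 results are listed next)
Full result column, 8 rows per line (x1,x2,x3 fixed per line; x4,x5,x6 runs 000..111 left to right):
  rows 0-7 [x1,x2,x3=000]: 00010001  (ones: 2)
  rows 8-15 [x1,x2,x3=001]: 00010001  (ones: 2)
  rows 16-23 [x1,x2,x3=010]: 00000000  (ones: 0)
  rows 24-31 [x1,x2,x3=011]: 00000000  (ones: 0)
  rows 32-39 [x1,x2,x3=100]: 00010001  (ones: 2)
  rows 40-47 [x1,x2,x3=101]: 00010001  (ones: 2)
  rows 48-55 [x1,x2,x3=110]: 10101010  (ones: 4)
  rows 56-63 [x1,x2,x3=111]: 10101010  (ones: 4)
Satisfying assignments = 2+2+0+0+2+2+4+4 = 16

16


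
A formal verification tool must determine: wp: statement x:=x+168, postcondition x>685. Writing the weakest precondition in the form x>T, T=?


Formula: wp(x:=E, P) = P[E/x] (substitute E for x in postcondition)
Step 1: Postcondition: x>685
Step 2: Substitute x+168 for x: x+168>685
Step 3: Solve for x: x > 685-168 = 517

517


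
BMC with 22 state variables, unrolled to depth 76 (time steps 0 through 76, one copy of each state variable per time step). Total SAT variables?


BMC unrolls to depth k, creating one copy of each state var for steps 0..k.
Step count = 76 + 1 = 77 (steps 0 through 76)
Vars per step = 22
Total = 22 * 77 = 1694

1694


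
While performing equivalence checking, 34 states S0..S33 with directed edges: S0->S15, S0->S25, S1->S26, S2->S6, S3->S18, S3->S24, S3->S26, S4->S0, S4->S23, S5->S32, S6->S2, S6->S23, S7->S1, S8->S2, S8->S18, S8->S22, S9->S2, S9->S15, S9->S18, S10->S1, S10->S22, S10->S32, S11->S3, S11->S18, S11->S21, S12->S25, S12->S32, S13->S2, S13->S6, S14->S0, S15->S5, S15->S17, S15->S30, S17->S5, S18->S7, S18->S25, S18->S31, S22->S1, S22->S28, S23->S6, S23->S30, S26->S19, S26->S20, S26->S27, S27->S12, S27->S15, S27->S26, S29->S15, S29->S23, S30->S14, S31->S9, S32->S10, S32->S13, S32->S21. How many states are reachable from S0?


BFS from S0:
  layer 0: {S0}
  layer 1: {S15, S25}
  layer 2: {S5, S17, S30}
  layer 3: {S14, S32}
  layer 4: {S10, S13, S21}
  layer 5: {S1, S2, S6, S22}
  layer 6: {S23, S26, S28}
  layer 7: {S19, S20, S27}
  layer 8: {S12}
Reachable set: {S0, S1, S2, S5, S6, S10, S12, S13, S14, S15, S17, S19, S20, S21, S22, S23, S25, S26, S27, S28, S30, S32}
Count = 22

22


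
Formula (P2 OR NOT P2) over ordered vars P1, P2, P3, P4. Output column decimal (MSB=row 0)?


Formula: (P2 OR NOT P2) over P1, P2, P3, P4 (16 rows)
Evaluate each row (bits = P1,P2,P3,P4, MSB first):
  row 0 [0000]: (0 OR NOT 0) -> 1
  row 1 [0001]: (0 OR NOT 0) -> 1
  row 2 [0010]: (0 OR NOT 0) -> 1
  row 3 [0011]: (0 OR NOT 0) -> 1
  row 4 [0100]: (1 OR NOT 1) -> 1
  row 5 [0101]: (1 OR NOT 1) -> 1
  row 6 [0110]: (1 OR NOT 1) -> 1
  row 7 [0111]: (1 OR NOT 1) -> 1
  row 8 [1000]: (0 OR NOT 0) -> 1
  row 9 [1001]: (0 OR NOT 0) -> 1
  row 10 [1010]: (0 OR NOT 0) -> 1
  row 11 [1011]: (0 OR NOT 0) -> 1
  row 12 [1100]: (1 OR NOT 1) -> 1
  row 13 [1101]: (1 OR NOT 1) -> 1
  row 14 [1110]: (1 OR NOT 1) -> 1
  row 15 [1111]: (1 OR NOT 1) -> 1
Full result column, 4 rows per line (P1,P2 fixed per line; P3,P4 runs 00..11 left to right):
  rows 0-3 [P1,P2=00]: 1111  = hex F
  rows 4-7 [P1,P2=01]: 1111  = hex F
  rows 8-11 [P1,P2=10]: 1111  = hex F
  rows 12-15 [P1,P2=11]: 1111  = hex F
Output column (row 0 .. row 15) = 1111111111111111
Output column grouped in 4s = 1111 1111 1111 1111 = 0xFFFF
Convert to decimal digit by digit (value = value*16 + digit):
  F -> 15
  15*16 + 15 (F) = 255
  255*16 + 15 (F) = 4095
  4095*16 + 15 (F) = 65535
Decimal = 65535

65535


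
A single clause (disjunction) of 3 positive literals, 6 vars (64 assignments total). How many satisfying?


Step 1: Total=2^6=64
Step 2: Unsat when all 3 false: 2^3=8
Step 3: Sat=64-8=56

56


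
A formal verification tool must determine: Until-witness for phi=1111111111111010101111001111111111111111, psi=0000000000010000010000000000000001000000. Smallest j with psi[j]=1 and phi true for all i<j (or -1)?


(phi U psi) at 0: need smallest j with psi[j]=1 and phi[i]=1 for all i in [0,j).
Scan from step 0:
  step 0: phi=1, psi=0 -> continue
  step 1: phi=1, psi=0 -> continue
  step 2: phi=1, psi=0 -> continue
  step 3: phi=1, psi=0 -> continue
  step 11: psi=1 and phi held for [0,11) -> witness found
Witness step = 11

11


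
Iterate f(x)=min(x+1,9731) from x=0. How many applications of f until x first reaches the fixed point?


Step 1: x=0, cap=9731, increment=1
Step 2: x grows by 1 each step until capped at 9731; fixed point is x=9731
Step 3: iterations = ceil(9731/1) = 9731

9731


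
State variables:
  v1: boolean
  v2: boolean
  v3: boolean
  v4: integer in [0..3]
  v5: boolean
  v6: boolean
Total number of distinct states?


State space = product of domain sizes of all variables.
Domain sizes:
  v1 (boolean): 2
  v2 (boolean): 2
  v3 (boolean): 2
  v4 (integer in [0..3]): 4
  v5 (boolean): 2
  v6 (boolean): 2
Product = 2 * 2 * 2 * 4 * 2 * 2 = 128

128


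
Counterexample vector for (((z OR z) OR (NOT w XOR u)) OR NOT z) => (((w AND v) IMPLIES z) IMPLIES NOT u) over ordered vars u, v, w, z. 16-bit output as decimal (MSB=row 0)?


F1 = (((z OR z) OR (NOT w XOR u)) OR NOT z)
F2 = (((w AND v) IMPLIES z) IMPLIES NOT u)
Counterexample to F1=>F2 is where F1=1 and F2=0.
Evaluate each row (bits = u,v,w,z, MSB first):
  row 0 [0000]: F1=1 F2=1 -> F1&~F2 -> 0
  row 1 [0001]: F1=1 F2=1 -> F1&~F2 -> 0
  row 2 [0010]: F1=1 F2=1 -> F1&~F2 -> 0
  row 3 [0011]: F1=1 F2=1 -> F1&~F2 -> 0
  row 4 [0100]: F1=1 F2=1 -> F1&~F2 -> 0
  row 5 [0101]: F1=1 F2=1 -> F1&~F2 -> 0
  row 6 [0110]: F1=1 F2=1 -> F1&~F2 -> 0
  row 7 [0111]: F1=1 F2=1 -> F1&~F2 -> 0
  row 8 [1000]: F1=1 F2=0 -> F1&~F2 -> 1
  row 9 [1001]: F1=1 F2=0 -> F1&~F2 -> 1
  row 10 [1010]: F1=1 F2=0 -> F1&~F2 -> 1
  row 11 [1011]: F1=1 F2=0 -> F1&~F2 -> 1
  row 12 [1100]: F1=1 F2=0 -> F1&~F2 -> 1
  row 13 [1101]: F1=1 F2=0 -> F1&~F2 -> 1
  row 14 [1110]: F1=1 F2=1 -> F1&~F2 -> 0
  row 15 [1111]: F1=1 F2=0 -> F1&~F2 -> 1
Full result column, 4 rows per line (u,v fixed per line; w,z runs 00..11 left to right):
  rows 0-3 [u,v=00]: 0000  = hex 0
  rows 4-7 [u,v=01]: 0000  = hex 0
  rows 8-11 [u,v=10]: 1111  = hex F
  rows 12-15 [u,v=11]: 1101  = hex D
Counterexample vector (row 0 .. row 15) = 0000000011111101
Output column grouped in 4s = 0000 0000 1111 1101 = 0x00FD
Convert to decimal digit by digit (value = value*16 + digit):
  0 -> 0
  0*16 + 0 = 0
  0*16 + 15 (F) = 15
  15*16 + 13 (D) = 253
Decimal = 253

253


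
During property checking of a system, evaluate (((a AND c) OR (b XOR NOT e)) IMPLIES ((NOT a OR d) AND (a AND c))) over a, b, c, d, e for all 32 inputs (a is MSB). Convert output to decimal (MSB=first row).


Formula: (((a AND c) OR (b XOR NOT e)) IMPLIES ((NOT a OR d) AND (a AND c))) over a, b, c, d, e (32 rows)
Evaluate each row (bits = a,b,c,d,e, MSB first):
  row 0 [00000]: (((0 AND 0) OR (0 XOR NOT 0)) IMPLIES ((NOT 0 OR 0) AND (0 AND 0))) -> 0
  row 1 [00001]: (((0 AND 0) OR (0 XOR NOT 1)) IMPLIES ((NOT 0 OR 0) AND (0 AND 0))) -> 1
  row 2 [00010]: (((0 AND 0) OR (0 XOR NOT 0)) IMPLIES ((NOT 0 OR 1) AND (0 AND 0))) -> 0
  row 3 [00011]: (((0 AND 0) OR (0 XOR NOT 1)) IMPLIES ((NOT 0 OR 1) AND (0 AND 0))) -> 1
  row 4 [00100]: (((0 AND 1) OR (0 XOR NOT 0)) IMPLIES ((NOT 0 OR 0) AND (0 AND 1))) -> 0
  row 5 [00101]: (((0 AND 1) OR (0 XOR NOT 1)) IMPLIES ((NOT 0 OR 0) AND (0 AND 1))) -> 1
  row 6 [00110]: (((0 AND 1) OR (0 XOR NOT 0)) IMPLIES ((NOT 0 OR 1) AND (0 AND 1))) -> 0
  row 7 [00111]: (((0 AND 1) OR (0 XOR NOT 1)) IMPLIES ((NOT 0 OR 1) AND (0 AND 1))) -> 1
  row 8 [01000]: (((0 AND 0) OR (1 XOR NOT 0)) IMPLIES ((NOT 0 OR 0) AND (0 AND 0))) -> 1
  row 9 [01001]: (((0 AND 0) OR (1 XOR NOT 1)) IMPLIES ((NOT 0 OR 0) AND (0 AND 0))) -> 0
  row 10 [01010]: (((0 AND 0) OR (1 XOR NOT 0)) IMPLIES ((NOT 0 OR 1) AND (0 AND 0))) -> 1
  row 11 [01011]: (((0 AND 0) OR (1 XOR NOT 1)) IMPLIES ((NOT 0 OR 1) AND (0 AND 0))) -> 0
  row 12 [01100]: (((0 AND 1) OR (1 XOR NOT 0)) IMPLIES ((NOT 0 OR 0) AND (0 AND 1))) -> 1
  row 13 [01101]: (((0 AND 1) OR (1 XOR NOT 1)) IMPLIES ((NOT 0 OR 0) AND (0 AND 1))) -> 0
  row 14 [01110]: (((0 AND 1) OR (1 XOR NOT 0)) IMPLIES ((NOT 0 OR 1) AND (0 AND 1))) -> 1
  row 15 [01111]: (((0 AND 1) OR (1 XOR NOT 1)) IMPLIES ((NOT 0 OR 1) AND (0 AND 1))) -> 0
  row 16 [10000]: (((1 AND 0) OR (0 XOR NOT 0)) IMPLIES ((NOT 1 OR 0) AND (1 AND 0))) -> 0
  row 17 [10001]: (((1 AND 0) OR (0 XOR NOT 1)) IMPLIES ((NOT 1 OR 0) AND (1 AND 0))) -> 1
  row 18 [10010]: (((1 AND 0) OR (0 XOR NOT 0)) IMPLIES ((NOT 1 OR 1) AND (1 AND 0))) -> 0
  row 19 [10011]: (((1 AND 0) OR (0 XOR NOT 1)) IMPLIES ((NOT 1 OR 1) AND (1 AND 0))) -> 1
  row 20 [10100]: (((1 AND 1) OR (0 XOR NOT 0)) IMPLIES ((NOT 1 OR 0) AND (1 AND 1))) -> 0
  row 21 [10101]: (((1 AND 1) OR (0 XOR NOT 1)) IMPLIES ((NOT 1 OR 0) AND (1 AND 1))) -> 0
  row 22 [10110]: (((1 AND 1) OR (0 XOR NOT 0)) IMPLIES ((NOT 1 OR 1) AND (1 AND 1))) -> 1
  row 23 [10111]: (((1 AND 1) OR (0 XOR NOT 1)) IMPLIES ((NOT 1 OR 1) AND (1 AND 1))) -> 1
  row 24 [11000]: (((1 AND 0) OR (1 XOR NOT 0)) IMPLIES ((NOT 1 OR 0) AND (1 AND 0))) -> 1
  row 25 [11001]: (((1 AND 0) OR (1 XOR NOT 1)) IMPLIES ((NOT 1 OR 0) AND (1 AND 0))) -> 0
  row 26 [11010]: (((1 AND 0) OR (1 XOR NOT 0)) IMPLIES ((NOT 1 OR 1) AND (1 AND 0))) -> 1
  row 27 [11011]: (((1 AND 0) OR (1 XOR NOT 1)) IMPLIES ((NOT 1 OR 1) AND (1 AND 0))) -> 0
  row 28 [11100]: (((1 AND 1) OR (1 XOR NOT 0)) IMPLIES ((NOT 1 OR 0) AND (1 AND 1))) -> 0
  row 29 [11101]: (((1 AND 1) OR (1 XOR NOT 1)) IMPLIES ((NOT 1 OR 0) AND (1 AND 1))) -> 0
  row 30 [11110]: (((1 AND 1) OR (1 XOR NOT 0)) IMPLIES ((NOT 1 OR 1) AND (1 AND 1))) -> 1
  row 31 [11111]: (((1 AND 1) OR (1 XOR NOT 1)) IMPLIES ((NOT 1 OR 1) AND (1 AND 1))) -> 1
Full result column, 4 rows per line (a,b,c fixed per line; d,e runs 00..11 left to right):
  rows 0-3 [a,b,c=000]: 0101  = hex 5
  rows 4-7 [a,b,c=001]: 0101  = hex 5
  rows 8-11 [a,b,c=010]: 1010  = hex A
  rows 12-15 [a,b,c=011]: 1010  = hex A
  rows 16-19 [a,b,c=100]: 0101  = hex 5
  rows 20-23 [a,b,c=101]: 0011  = hex 3
  rows 24-27 [a,b,c=110]: 1010  = hex A
  rows 28-31 [a,b,c=111]: 0011  = hex 3
Output column (row 0 .. row 31) = 01010101101010100101001110100011
Output column grouped in 4s = 0101 0101 1010 1010 0101 0011 1010 0011 = 0x55AA53A3
Convert to decimal digit by digit (value = value*16 + digit):
  5 -> 5
  5*16 + 5 = 85
  85*16 + 10 (A) = 1370
  1370*16 + 10 (A) = 21930
  21930*16 + 5 = 350885
  350885*16 + 3 = 5614163
  5614163*16 + 10 (A) = 89826618
  89826618*16 + 3 = 1437225891
Decimal = 1437225891

1437225891


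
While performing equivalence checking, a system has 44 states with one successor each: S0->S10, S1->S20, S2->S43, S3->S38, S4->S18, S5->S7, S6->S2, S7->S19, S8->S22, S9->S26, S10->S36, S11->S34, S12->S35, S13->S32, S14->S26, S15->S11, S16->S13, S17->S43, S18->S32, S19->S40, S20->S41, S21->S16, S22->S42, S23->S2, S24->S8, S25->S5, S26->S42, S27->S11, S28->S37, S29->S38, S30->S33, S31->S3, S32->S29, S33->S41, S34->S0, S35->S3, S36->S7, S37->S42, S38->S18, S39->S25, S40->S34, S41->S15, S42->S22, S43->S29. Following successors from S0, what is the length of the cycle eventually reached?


Trace from S0 until a state repeats:
  S0 -> S10 -> S36 -> S7 -> S19 -> S40 -> S34 -> S0
S0 first seen at step 0, revisited at step 7.
Cycle length = 7 - 0 = 7

7


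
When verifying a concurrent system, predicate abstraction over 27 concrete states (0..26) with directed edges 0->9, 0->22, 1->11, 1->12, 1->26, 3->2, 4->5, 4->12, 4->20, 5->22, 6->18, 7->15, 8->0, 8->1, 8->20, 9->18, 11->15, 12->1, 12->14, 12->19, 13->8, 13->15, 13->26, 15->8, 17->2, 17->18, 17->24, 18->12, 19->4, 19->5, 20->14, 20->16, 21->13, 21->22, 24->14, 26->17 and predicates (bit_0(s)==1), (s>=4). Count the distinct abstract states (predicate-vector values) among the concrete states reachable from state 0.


BFS from 0:
Concrete reachable: {0, 1, 2, 4, 5, 8, 9, 11, 12, 14, 15, 16, 17, 18, 19, 20, 22, 24, 26}
Abstract via predicates (bit_0(s)==1), (s>=4):
  (0,0) <- {0, 2}
  (0,1) <- {4, 8, 12, 14, 16, 18, 20, 22, 24, 26}
  (1,0) <- {1}
  (1,1) <- {5, 9, 11, 15, 17, 19}
Distinct abstract states = 4

4


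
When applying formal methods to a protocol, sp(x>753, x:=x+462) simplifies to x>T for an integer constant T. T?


Formula: sp(P, x:=E) = exists old_x. (x = E[old_x/x]) AND P[old_x/x] (old_x is the value of x before the assignment; eliminate old_x by solving x = E[old_x/x] for old_x)
Step 1: Precondition P: x>753, i.e. old_x > 753
Step 2: Assignment gives x = old_x + 462, so old_x = x - 462
Step 3: Substitute into P: x - 462 > 753
Step 4: Simplify: x > 753+462 = 1215

1215


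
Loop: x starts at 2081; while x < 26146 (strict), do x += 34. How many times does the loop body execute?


Step 1: x goes from 2081 toward 26146 by 34; the body runs while x<26146, so iterations = ceil((bound-start)/step)
Step 2: Distance=24065
Step 3: ceil(24065/34)=708

708


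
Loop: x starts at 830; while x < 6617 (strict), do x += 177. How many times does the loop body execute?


Step 1: x goes from 830 toward 6617 by 177; the body runs while x<6617, so iterations = ceil((bound-start)/step)
Step 2: Distance=5787
Step 3: ceil(5787/177)=33

33


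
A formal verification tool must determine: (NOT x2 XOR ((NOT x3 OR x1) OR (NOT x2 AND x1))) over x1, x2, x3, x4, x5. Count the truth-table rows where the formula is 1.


Formula: (NOT x2 XOR ((NOT x3 OR x1) OR (NOT x2 AND x1))) over 5 vars (32 rows)
Evaluate each row (x1, x2, x3, x4, x5 as bits, MSB first):
  row 0 [00000]: (NOT 0 XOR ((NOT 0 OR 0) OR (NOT 0 AND 0))) -> 0
  row 1 [00001]: (NOT 0 XOR ((NOT 0 OR 0) OR (NOT 0 AND 0))) -> 0
  row 2 [00010]: (NOT 0 XOR ((NOT 0 OR 0) OR (NOT 0 AND 0))) -> 0
  row 3 [00011]: (NOT 0 XOR ((NOT 0 OR 0) OR (NOT 0 AND 0))) -> 0
  row 4 [00100]: (NOT 0 XOR ((NOT 1 OR 0) OR (NOT 0 AND 0))) -> 1
  row 5 [00101]: (NOT 0 XOR ((NOT 1 OR 0) OR (NOT 0 AND 0))) -> 1
  row 6 [00110]: (NOT 0 XOR ((NOT 1 OR 0) OR (NOT 0 AND 0))) -> 1
  row 7 [00111]: (NOT 0 XOR ((NOT 1 OR 0) OR (NOT 0 AND 0))) -> 1
  row 8 [01000]: (NOT 1 XOR ((NOT 0 OR 0) OR (NOT 1 AND 0))) -> 1
  row 9 [01001]: (NOT 1 XOR ((NOT 0 OR 0) OR (NOT 1 AND 0))) -> 1
  row 10 [01010]: (NOT 1 XOR ((NOT 0 OR 0) OR (NOT 1 AND 0))) -> 1
  row 11 [01011]: (NOT 1 XOR ((NOT 0 OR 0) OR (NOT 1 AND 0))) -> 1
  row 12 [01100]: (NOT 1 XOR ((NOT 1 OR 0) OR (NOT 1 AND 0))) -> 0
  row 13 [01101]: (NOT 1 XOR ((NOT 1 OR 0) OR (NOT 1 AND 0))) -> 0
  row 14 [01110]: (NOT 1 XOR ((NOT 1 OR 0) OR (NOT 1 AND 0))) -> 0
  row 15 [01111]: (NOT 1 XOR ((NOT 1 OR 0) OR (NOT 1 AND 0))) -> 0
  row 16 [10000]: (NOT 0 XOR ((NOT 0 OR 1) OR (NOT 0 AND 1))) -> 0
  row 17 [10001]: (NOT 0 XOR ((NOT 0 OR 1) OR (NOT 0 AND 1))) -> 0
  row 18 [10010]: (NOT 0 XOR ((NOT 0 OR 1) OR (NOT 0 AND 1))) -> 0
  row 19 [10011]: (NOT 0 XOR ((NOT 0 OR 1) OR (NOT 0 AND 1))) -> 0
  row 20 [10100]: (NOT 0 XOR ((NOT 1 OR 1) OR (NOT 0 AND 1))) -> 0
  row 21 [10101]: (NOT 0 XOR ((NOT 1 OR 1) OR (NOT 0 AND 1))) -> 0
  row 22 [10110]: (NOT 0 XOR ((NOT 1 OR 1) OR (NOT 0 AND 1))) -> 0
  row 23 [10111]: (NOT 0 XOR ((NOT 1 OR 1) OR (NOT 0 AND 1))) -> 0
  row 24 [11000]: (NOT 1 XOR ((NOT 0 OR 1) OR (NOT 1 AND 1))) -> 1
  row 25 [11001]: (NOT 1 XOR ((NOT 0 OR 1) OR (NOT 1 AND 1))) -> 1
  row 26 [11010]: (NOT 1 XOR ((NOT 0 OR 1) OR (NOT 1 AND 1))) -> 1
  row 27 [11011]: (NOT 1 XOR ((NOT 0 OR 1) OR (NOT 1 AND 1))) -> 1
  row 28 [11100]: (NOT 1 XOR ((NOT 1 OR 1) OR (NOT 1 AND 1))) -> 1
  row 29 [11101]: (NOT 1 XOR ((NOT 1 OR 1) OR (NOT 1 AND 1))) -> 1
  row 30 [11110]: (NOT 1 XOR ((NOT 1 OR 1) OR (NOT 1 AND 1))) -> 1
  row 31 [11111]: (NOT 1 XOR ((NOT 1 OR 1) OR (NOT 1 AND 1))) -> 1
Full result column, 8 rows per line (x1,x2 fixed per line; x3,x4,x5 runs 000..111 left to right):
  rows 0-7 [x1,x2=00]: 00001111  (ones: 4)
  rows 8-15 [x1,x2=01]: 11110000  (ones: 4)
  rows 16-23 [x1,x2=10]: 00000000  (ones: 0)
  rows 24-31 [x1,x2=11]: 11111111  (ones: 8)
Count of 1-rows = 4+4+0+8 = 16

16


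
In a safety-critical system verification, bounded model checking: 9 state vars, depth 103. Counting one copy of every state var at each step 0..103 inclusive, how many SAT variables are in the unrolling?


BMC unrolls to depth k, creating one copy of each state var for steps 0..k.
Step count = 103 + 1 = 104 (steps 0 through 103)
Vars per step = 9
Total = 9 * 104 = 936

936


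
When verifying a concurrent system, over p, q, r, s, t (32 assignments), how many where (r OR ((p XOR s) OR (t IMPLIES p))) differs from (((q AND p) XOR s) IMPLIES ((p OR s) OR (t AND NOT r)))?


F1 = (r OR ((p XOR s) OR (t IMPLIES p)))
F2 = (((q AND p) XOR s) IMPLIES ((p OR s) OR (t AND NOT r)))
Evaluate both on each of 32 rows (bits = p,q,r,s,t):
  row 0 [00000]: F1=1 F2=1 -> 0
  row 1 [00001]: F1=0 F2=1 (differ) -> 1
  row 2 [00010]: F1=1 F2=1 -> 0
  row 3 [00011]: F1=1 F2=1 -> 0
  row 4 [00100]: F1=1 F2=1 -> 0
  row 5 [00101]: F1=1 F2=1 -> 0
  row 6 [00110]: F1=1 F2=1 -> 0
  row 7 [00111]: F1=1 F2=1 -> 0
  row 8 [01000]: F1=1 F2=1 -> 0
  row 9 [01001]: F1=0 F2=1 (differ) -> 1
  row 10 [01010]: F1=1 F2=1 -> 0
  row 11 [01011]: F1=1 F2=1 -> 0
  row 12 [01100]: F1=1 F2=1 -> 0
  row 13 [01101]: F1=1 F2=1 -> 0
  row 14 [01110]: F1=1 F2=1 -> 0
  row 15 [01111]: F1=1 F2=1 -> 0
  row 16 [10000]: F1=1 F2=1 -> 0
  row 17 [10001]: F1=1 F2=1 -> 0
  row 18 [10010]: F1=1 F2=1 -> 0
  row 19 [10011]: F1=1 F2=1 -> 0
  row 20 [10100]: F1=1 F2=1 -> 0
  row 21 [10101]: F1=1 F2=1 -> 0
  row 22 [10110]: F1=1 F2=1 -> 0
  row 23 [10111]: F1=1 F2=1 -> 0
  row 24 [11000]: F1=1 F2=1 -> 0
  row 25 [11001]: F1=1 F2=1 -> 0
  row 26 [11010]: F1=1 F2=1 -> 0
  row 27 [11011]: F1=1 F2=1 -> 0
  row 28 [11100]: F1=1 F2=1 -> 0
  row 29 [11101]: F1=1 F2=1 -> 0
  row 30 [11110]: F1=1 F2=1 -> 0
  row 31 [11111]: F1=1 F2=1 -> 0
Full result column, 8 rows per line (p,q fixed per line; r,s,t runs 000..111 left to right):
  rows 0-7 [p,q=00]: 01000000  (ones: 1)
  rows 8-15 [p,q=01]: 01000000  (ones: 1)
  rows 16-23 [p,q=10]: 00000000  (ones: 0)
  rows 24-31 [p,q=11]: 00000000  (ones: 0)
Disagreements = 1+1+0+0 = 2

2


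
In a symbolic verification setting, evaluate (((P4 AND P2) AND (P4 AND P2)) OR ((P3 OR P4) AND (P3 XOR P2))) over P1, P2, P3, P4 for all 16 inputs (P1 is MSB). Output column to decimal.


Formula: (((P4 AND P2) AND (P4 AND P2)) OR ((P3 OR P4) AND (P3 XOR P2))) over P1, P2, P3, P4 (16 rows)
Evaluate each row (bits = P1,P2,P3,P4, MSB first):
  row 0 [0000]: (((0 AND 0) AND (0 AND 0)) OR ((0 OR 0) AND (0 XOR 0))) -> 0
  row 1 [0001]: (((1 AND 0) AND (1 AND 0)) OR ((0 OR 1) AND (0 XOR 0))) -> 0
  row 2 [0010]: (((0 AND 0) AND (0 AND 0)) OR ((1 OR 0) AND (1 XOR 0))) -> 1
  row 3 [0011]: (((1 AND 0) AND (1 AND 0)) OR ((1 OR 1) AND (1 XOR 0))) -> 1
  row 4 [0100]: (((0 AND 1) AND (0 AND 1)) OR ((0 OR 0) AND (0 XOR 1))) -> 0
  row 5 [0101]: (((1 AND 1) AND (1 AND 1)) OR ((0 OR 1) AND (0 XOR 1))) -> 1
  row 6 [0110]: (((0 AND 1) AND (0 AND 1)) OR ((1 OR 0) AND (1 XOR 1))) -> 0
  row 7 [0111]: (((1 AND 1) AND (1 AND 1)) OR ((1 OR 1) AND (1 XOR 1))) -> 1
  row 8 [1000]: (((0 AND 0) AND (0 AND 0)) OR ((0 OR 0) AND (0 XOR 0))) -> 0
  row 9 [1001]: (((1 AND 0) AND (1 AND 0)) OR ((0 OR 1) AND (0 XOR 0))) -> 0
  row 10 [1010]: (((0 AND 0) AND (0 AND 0)) OR ((1 OR 0) AND (1 XOR 0))) -> 1
  row 11 [1011]: (((1 AND 0) AND (1 AND 0)) OR ((1 OR 1) AND (1 XOR 0))) -> 1
  row 12 [1100]: (((0 AND 1) AND (0 AND 1)) OR ((0 OR 0) AND (0 XOR 1))) -> 0
  row 13 [1101]: (((1 AND 1) AND (1 AND 1)) OR ((0 OR 1) AND (0 XOR 1))) -> 1
  row 14 [1110]: (((0 AND 1) AND (0 AND 1)) OR ((1 OR 0) AND (1 XOR 1))) -> 0
  row 15 [1111]: (((1 AND 1) AND (1 AND 1)) OR ((1 OR 1) AND (1 XOR 1))) -> 1
Full result column, 4 rows per line (P1,P2 fixed per line; P3,P4 runs 00..11 left to right):
  rows 0-3 [P1,P2=00]: 0011  = hex 3
  rows 4-7 [P1,P2=01]: 0101  = hex 5
  rows 8-11 [P1,P2=10]: 0011  = hex 3
  rows 12-15 [P1,P2=11]: 0101  = hex 5
Output column (row 0 .. row 15) = 0011010100110101
Output column grouped in 4s = 0011 0101 0011 0101 = 0x3535
Convert to decimal digit by digit (value = value*16 + digit):
  3 -> 3
  3*16 + 5 = 53
  53*16 + 3 = 851
  851*16 + 5 = 13621
Decimal = 13621

13621


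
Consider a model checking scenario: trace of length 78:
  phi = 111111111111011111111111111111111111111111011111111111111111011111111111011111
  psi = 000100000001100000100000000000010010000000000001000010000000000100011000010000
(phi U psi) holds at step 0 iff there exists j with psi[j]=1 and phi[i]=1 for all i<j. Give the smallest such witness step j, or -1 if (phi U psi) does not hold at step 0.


(phi U psi) at 0: need smallest j with psi[j]=1 and phi[i]=1 for all i in [0,j).
Scan from step 0:
  step 0: phi=1, psi=0 -> continue
  step 1: phi=1, psi=0 -> continue
  step 2: phi=1, psi=0 -> continue
  step 3: psi=1 and phi held for [0,3) -> witness found
Witness step = 3

3


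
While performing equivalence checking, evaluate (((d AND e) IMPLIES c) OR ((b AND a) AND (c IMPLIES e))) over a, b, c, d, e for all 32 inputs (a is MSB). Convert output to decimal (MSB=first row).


Formula: (((d AND e) IMPLIES c) OR ((b AND a) AND (c IMPLIES e))) over a, b, c, d, e (32 rows)
Evaluate each row (bits = a,b,c,d,e, MSB first):
  row 0 [00000]: (((0 AND 0) IMPLIES 0) OR ((0 AND 0) AND (0 IMPLIES 0))) -> 1
  row 1 [00001]: (((0 AND 1) IMPLIES 0) OR ((0 AND 0) AND (0 IMPLIES 1))) -> 1
  row 2 [00010]: (((1 AND 0) IMPLIES 0) OR ((0 AND 0) AND (0 IMPLIES 0))) -> 1
  row 3 [00011]: (((1 AND 1) IMPLIES 0) OR ((0 AND 0) AND (0 IMPLIES 1))) -> 0
  row 4 [00100]: (((0 AND 0) IMPLIES 1) OR ((0 AND 0) AND (1 IMPLIES 0))) -> 1
  row 5 [00101]: (((0 AND 1) IMPLIES 1) OR ((0 AND 0) AND (1 IMPLIES 1))) -> 1
  row 6 [00110]: (((1 AND 0) IMPLIES 1) OR ((0 AND 0) AND (1 IMPLIES 0))) -> 1
  row 7 [00111]: (((1 AND 1) IMPLIES 1) OR ((0 AND 0) AND (1 IMPLIES 1))) -> 1
  row 8 [01000]: (((0 AND 0) IMPLIES 0) OR ((1 AND 0) AND (0 IMPLIES 0))) -> 1
  row 9 [01001]: (((0 AND 1) IMPLIES 0) OR ((1 AND 0) AND (0 IMPLIES 1))) -> 1
  row 10 [01010]: (((1 AND 0) IMPLIES 0) OR ((1 AND 0) AND (0 IMPLIES 0))) -> 1
  row 11 [01011]: (((1 AND 1) IMPLIES 0) OR ((1 AND 0) AND (0 IMPLIES 1))) -> 0
  row 12 [01100]: (((0 AND 0) IMPLIES 1) OR ((1 AND 0) AND (1 IMPLIES 0))) -> 1
  row 13 [01101]: (((0 AND 1) IMPLIES 1) OR ((1 AND 0) AND (1 IMPLIES 1))) -> 1
  row 14 [01110]: (((1 AND 0) IMPLIES 1) OR ((1 AND 0) AND (1 IMPLIES 0))) -> 1
  row 15 [01111]: (((1 AND 1) IMPLIES 1) OR ((1 AND 0) AND (1 IMPLIES 1))) -> 1
  row 16 [10000]: (((0 AND 0) IMPLIES 0) OR ((0 AND 1) AND (0 IMPLIES 0))) -> 1
  row 17 [10001]: (((0 AND 1) IMPLIES 0) OR ((0 AND 1) AND (0 IMPLIES 1))) -> 1
  row 18 [10010]: (((1 AND 0) IMPLIES 0) OR ((0 AND 1) AND (0 IMPLIES 0))) -> 1
  row 19 [10011]: (((1 AND 1) IMPLIES 0) OR ((0 AND 1) AND (0 IMPLIES 1))) -> 0
  row 20 [10100]: (((0 AND 0) IMPLIES 1) OR ((0 AND 1) AND (1 IMPLIES 0))) -> 1
  row 21 [10101]: (((0 AND 1) IMPLIES 1) OR ((0 AND 1) AND (1 IMPLIES 1))) -> 1
  row 22 [10110]: (((1 AND 0) IMPLIES 1) OR ((0 AND 1) AND (1 IMPLIES 0))) -> 1
  row 23 [10111]: (((1 AND 1) IMPLIES 1) OR ((0 AND 1) AND (1 IMPLIES 1))) -> 1
  row 24 [11000]: (((0 AND 0) IMPLIES 0) OR ((1 AND 1) AND (0 IMPLIES 0))) -> 1
  row 25 [11001]: (((0 AND 1) IMPLIES 0) OR ((1 AND 1) AND (0 IMPLIES 1))) -> 1
  row 26 [11010]: (((1 AND 0) IMPLIES 0) OR ((1 AND 1) AND (0 IMPLIES 0))) -> 1
  row 27 [11011]: (((1 AND 1) IMPLIES 0) OR ((1 AND 1) AND (0 IMPLIES 1))) -> 1
  row 28 [11100]: (((0 AND 0) IMPLIES 1) OR ((1 AND 1) AND (1 IMPLIES 0))) -> 1
  row 29 [11101]: (((0 AND 1) IMPLIES 1) OR ((1 AND 1) AND (1 IMPLIES 1))) -> 1
  row 30 [11110]: (((1 AND 0) IMPLIES 1) OR ((1 AND 1) AND (1 IMPLIES 0))) -> 1
  row 31 [11111]: (((1 AND 1) IMPLIES 1) OR ((1 AND 1) AND (1 IMPLIES 1))) -> 1
Full result column, 4 rows per line (a,b,c fixed per line; d,e runs 00..11 left to right):
  rows 0-3 [a,b,c=000]: 1110  = hex E
  rows 4-7 [a,b,c=001]: 1111  = hex F
  rows 8-11 [a,b,c=010]: 1110  = hex E
  rows 12-15 [a,b,c=011]: 1111  = hex F
  rows 16-19 [a,b,c=100]: 1110  = hex E
  rows 20-23 [a,b,c=101]: 1111  = hex F
  rows 24-27 [a,b,c=110]: 1111  = hex F
  rows 28-31 [a,b,c=111]: 1111  = hex F
Output column (row 0 .. row 31) = 11101111111011111110111111111111
Output column grouped in 4s = 1110 1111 1110 1111 1110 1111 1111 1111 = 0xEFEFEFFF
Convert to decimal digit by digit (value = value*16 + digit):
  E -> 14
  14*16 + 15 (F) = 239
  239*16 + 14 (E) = 3838
  3838*16 + 15 (F) = 61423
  61423*16 + 14 (E) = 982782
  982782*16 + 15 (F) = 15724527
  15724527*16 + 15 (F) = 251592447
  251592447*16 + 15 (F) = 4025479167
Decimal = 4025479167

4025479167


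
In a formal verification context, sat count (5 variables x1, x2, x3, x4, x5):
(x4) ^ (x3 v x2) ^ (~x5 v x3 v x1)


CNF with 3 clauses over 5 vars (32 assignments).
An assignment satisfies CNF iff every clause has >=1 true literal.
Check each row (bits = x1,x2,x3,x4,x5; clause T/F shown):
  row 0 [00000]: clauses=FFT -> 0
  row 1 [00001]: clauses=FFF -> 0
  row 2 [00010]: clauses=TFT -> 0
  row 3 [00011]: clauses=TFF -> 0
  row 4 [00100]: clauses=FTT -> 0
  row 5 [00101]: clauses=FTT -> 0
  row 6 [00110]: clauses=TTT -> 1
  row 7 [00111]: clauses=TTT -> 1
  row 8 [01000]: clauses=FTT -> 0
  row 9 [01001]: clauses=FTF -> 0
  row 10 [01010]: clauses=TTT -> 1
  row 11 [01011]: clauses=TTF -> 0
  row 12 [01100]: clauses=FTT -> 0
  row 13 [01101]: clauses=FTT -> 0
  row 14 [01110]: clauses=TTT -> 1
  row 15 [01111]: clauses=TTT -> 1
  row 16 [10000]: clauses=FFT -> 0
  row 17 [10001]: clauses=FFT -> 0
  row 18 [10010]: clauses=TFT -> 0
  row 19 [10011]: clauses=TFT -> 0
  row 20 [10100]: clauses=FTT -> 0
  row 21 [10101]: clauses=FTT -> 0
  row 22 [10110]: clauses=TTT -> 1
  row 23 [10111]: clauses=TTT -> 1
  row 24 [11000]: clauses=FTT -> 0
  row 25 [11001]: clauses=FTT -> 0
  row 26 [11010]: clauses=TTT -> 1
  row 27 [11011]: clauses=TTT -> 1
  row 28 [11100]: clauses=FTT -> 0
  row 29 [11101]: clauses=FTT -> 0
  row 30 [11110]: clauses=TTT -> 1
  row 31 [11111]: clauses=TTT -> 1
Full result column, 8 rows per line (x1,x2 fixed per line; x3,x4,x5 runs 000..111 left to right):
  rows 0-7 [x1,x2=00]: 00000011  (ones: 2)
  rows 8-15 [x1,x2=01]: 00100011  (ones: 3)
  rows 16-23 [x1,x2=10]: 00000011  (ones: 2)
  rows 24-31 [x1,x2=11]: 00110011  (ones: 4)
Satisfying assignments = 2+3+2+4 = 11

11


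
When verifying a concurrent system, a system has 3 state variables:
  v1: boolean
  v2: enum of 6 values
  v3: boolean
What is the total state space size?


State space = product of domain sizes of all variables.
Domain sizes:
  v1 (boolean): 2
  v2 (enum of 6 values): 6
  v3 (boolean): 2
Product = 2 * 6 * 2 = 24

24


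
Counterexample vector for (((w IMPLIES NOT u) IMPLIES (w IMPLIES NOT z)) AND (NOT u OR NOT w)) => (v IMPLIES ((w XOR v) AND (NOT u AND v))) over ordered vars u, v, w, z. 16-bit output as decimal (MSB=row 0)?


F1 = (((w IMPLIES NOT u) IMPLIES (w IMPLIES NOT z)) AND (NOT u OR NOT w))
F2 = (v IMPLIES ((w XOR v) AND (NOT u AND v)))
Counterexample to F1=>F2 is where F1=1 and F2=0.
Evaluate each row (bits = u,v,w,z, MSB first):
  row 0 [0000]: F1=1 F2=1 -> F1&~F2 -> 0
  row 1 [0001]: F1=1 F2=1 -> F1&~F2 -> 0
  row 2 [0010]: F1=1 F2=1 -> F1&~F2 -> 0
  row 3 [0011]: F1=0 F2=1 -> F1&~F2 -> 0
  row 4 [0100]: F1=1 F2=1 -> F1&~F2 -> 0
  row 5 [0101]: F1=1 F2=1 -> F1&~F2 -> 0
  row 6 [0110]: F1=1 F2=0 -> F1&~F2 -> 1
  row 7 [0111]: F1=0 F2=0 -> F1&~F2 -> 0
  row 8 [1000]: F1=1 F2=1 -> F1&~F2 -> 0
  row 9 [1001]: F1=1 F2=1 -> F1&~F2 -> 0
  row 10 [1010]: F1=0 F2=1 -> F1&~F2 -> 0
  row 11 [1011]: F1=0 F2=1 -> F1&~F2 -> 0
  row 12 [1100]: F1=1 F2=0 -> F1&~F2 -> 1
  row 13 [1101]: F1=1 F2=0 -> F1&~F2 -> 1
  row 14 [1110]: F1=0 F2=0 -> F1&~F2 -> 0
  row 15 [1111]: F1=0 F2=0 -> F1&~F2 -> 0
Full result column, 4 rows per line (u,v fixed per line; w,z runs 00..11 left to right):
  rows 0-3 [u,v=00]: 0000  = hex 0
  rows 4-7 [u,v=01]: 0010  = hex 2
  rows 8-11 [u,v=10]: 0000  = hex 0
  rows 12-15 [u,v=11]: 1100  = hex C
Counterexample vector (row 0 .. row 15) = 0000001000001100
Output column grouped in 4s = 0000 0010 0000 1100 = 0x020C
Convert to decimal digit by digit (value = value*16 + digit):
  0 -> 0
  0*16 + 2 = 2
  2*16 + 0 = 32
  32*16 + 12 (C) = 524
Decimal = 524

524


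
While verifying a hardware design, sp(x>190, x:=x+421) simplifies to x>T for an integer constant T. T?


Formula: sp(P, x:=E) = exists old_x. (x = E[old_x/x]) AND P[old_x/x] (old_x is the value of x before the assignment; eliminate old_x by solving x = E[old_x/x] for old_x)
Step 1: Precondition P: x>190, i.e. old_x > 190
Step 2: Assignment gives x = old_x + 421, so old_x = x - 421
Step 3: Substitute into P: x - 421 > 190
Step 4: Simplify: x > 190+421 = 611

611


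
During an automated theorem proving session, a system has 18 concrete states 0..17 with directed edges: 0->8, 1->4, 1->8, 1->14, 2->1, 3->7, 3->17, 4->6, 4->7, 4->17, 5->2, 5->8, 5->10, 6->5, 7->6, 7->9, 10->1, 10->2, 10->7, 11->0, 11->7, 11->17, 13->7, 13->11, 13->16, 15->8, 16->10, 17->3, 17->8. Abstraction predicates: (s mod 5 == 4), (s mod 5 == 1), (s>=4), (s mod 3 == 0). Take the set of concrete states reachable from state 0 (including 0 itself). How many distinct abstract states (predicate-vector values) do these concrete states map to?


BFS from 0:
Concrete reachable: {0, 8}
Abstract via predicates (s mod 5 == 4), (s mod 5 == 1), (s>=4), (s mod 3 == 0):
  (0,0,0,1) <- {0}
  (0,0,1,0) <- {8}
Distinct abstract states = 2

2


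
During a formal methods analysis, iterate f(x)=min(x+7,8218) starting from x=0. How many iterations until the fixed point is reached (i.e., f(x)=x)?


Step 1: x=0, cap=8218, increment=7
Step 2: x grows by 7 each step until capped at 8218; fixed point is x=8218
Step 3: iterations = ceil(8218/7) = 1174

1174


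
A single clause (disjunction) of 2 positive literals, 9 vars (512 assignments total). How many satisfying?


Step 1: Total=2^9=512
Step 2: Unsat when all 2 false: 2^7=128
Step 3: Sat=512-128=384

384


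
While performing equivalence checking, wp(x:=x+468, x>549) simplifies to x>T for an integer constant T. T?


Formula: wp(x:=E, P) = P[E/x] (substitute E for x in postcondition)
Step 1: Postcondition: x>549
Step 2: Substitute x+468 for x: x+468>549
Step 3: Solve for x: x > 549-468 = 81

81


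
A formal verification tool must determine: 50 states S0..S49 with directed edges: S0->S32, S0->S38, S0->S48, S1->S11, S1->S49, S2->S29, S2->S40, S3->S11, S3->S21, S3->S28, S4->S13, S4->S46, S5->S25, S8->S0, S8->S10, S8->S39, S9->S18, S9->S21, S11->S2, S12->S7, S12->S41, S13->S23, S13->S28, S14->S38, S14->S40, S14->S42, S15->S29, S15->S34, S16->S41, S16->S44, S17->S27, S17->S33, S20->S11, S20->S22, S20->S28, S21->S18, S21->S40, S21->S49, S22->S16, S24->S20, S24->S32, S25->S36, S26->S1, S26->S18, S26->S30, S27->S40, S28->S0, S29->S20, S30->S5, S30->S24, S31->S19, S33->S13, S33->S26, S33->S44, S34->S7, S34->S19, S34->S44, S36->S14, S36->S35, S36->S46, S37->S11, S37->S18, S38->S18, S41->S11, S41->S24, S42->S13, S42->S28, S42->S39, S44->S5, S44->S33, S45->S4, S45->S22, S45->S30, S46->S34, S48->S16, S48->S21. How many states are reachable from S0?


BFS from S0:
  layer 0: {S0}
  layer 1: {S32, S38, S48}
  layer 2: {S16, S18, S21}
  layer 3: {S40, S41, S44, S49}
  layer 4: {S5, S11, S24, S33}
  layer 5: {S2, S13, S20, S25, S26}
  layer 6: {S1, S22, S23, S28, S29, S30, S36}
  layer 7: {S14, S35, S46}
  layer 8: {S34, S42}
  layer 9: {S7, S19, S39}
Reachable set: {S0, S1, S2, S5, S7, S11, S13, S14, S16, S18, S19, S20, S21, S22, S23, S24, S25, S26, S28, S29, S30, S32, S33, S34, S35, S36, S38, S39, S40, S41, S42, S44, S46, S48, S49}
Count = 35

35


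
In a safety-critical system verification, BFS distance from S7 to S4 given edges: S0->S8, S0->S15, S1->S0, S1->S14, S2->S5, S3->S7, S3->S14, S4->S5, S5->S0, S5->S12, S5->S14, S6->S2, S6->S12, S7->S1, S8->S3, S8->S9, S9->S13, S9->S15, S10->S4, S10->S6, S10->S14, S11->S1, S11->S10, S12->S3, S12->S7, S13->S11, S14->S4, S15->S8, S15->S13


BFS layer-by-layer from S7:
  dist 0: {S7}
  dist 1: {S1}
  dist 2: {S0, S14}
  dist 3: {S4, S8, S15}
  -> S4 reached at distance 3
Shortest path length = 3

3


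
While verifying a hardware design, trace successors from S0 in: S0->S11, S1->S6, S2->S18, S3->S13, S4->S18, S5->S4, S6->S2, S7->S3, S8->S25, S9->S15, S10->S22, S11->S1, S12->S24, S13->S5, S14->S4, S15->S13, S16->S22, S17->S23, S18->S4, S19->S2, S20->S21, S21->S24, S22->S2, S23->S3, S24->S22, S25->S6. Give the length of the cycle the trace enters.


Trace from S0 until a state repeats:
  S0 -> S11 -> S1 -> S6 -> S2 -> S18 -> S4 -> S18
S18 first seen at step 5, revisited at step 7.
Cycle length = 7 - 5 = 2

2


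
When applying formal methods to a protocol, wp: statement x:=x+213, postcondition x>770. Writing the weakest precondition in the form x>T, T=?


Formula: wp(x:=E, P) = P[E/x] (substitute E for x in postcondition)
Step 1: Postcondition: x>770
Step 2: Substitute x+213 for x: x+213>770
Step 3: Solve for x: x > 770-213 = 557

557


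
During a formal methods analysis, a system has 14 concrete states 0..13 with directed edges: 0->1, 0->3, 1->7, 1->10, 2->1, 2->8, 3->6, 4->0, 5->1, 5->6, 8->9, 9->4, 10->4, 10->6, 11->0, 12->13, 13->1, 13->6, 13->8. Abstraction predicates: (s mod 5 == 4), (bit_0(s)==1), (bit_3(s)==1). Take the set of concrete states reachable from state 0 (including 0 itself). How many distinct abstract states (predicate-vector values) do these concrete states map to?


BFS from 0:
Concrete reachable: {0, 1, 3, 4, 6, 7, 10}
Abstract via predicates (s mod 5 == 4), (bit_0(s)==1), (bit_3(s)==1):
  (0,0,0) <- {0, 6}
  (0,0,1) <- {10}
  (0,1,0) <- {1, 3, 7}
  (1,0,0) <- {4}
Distinct abstract states = 4

4


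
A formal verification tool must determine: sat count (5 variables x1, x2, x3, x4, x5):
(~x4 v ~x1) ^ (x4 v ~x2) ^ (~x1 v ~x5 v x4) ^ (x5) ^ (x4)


CNF with 5 clauses over 5 vars (32 assignments).
An assignment satisfies CNF iff every clause has >=1 true literal.
Check each row (bits = x1,x2,x3,x4,x5; clause T/F shown):
  row 0 [00000]: clauses=TTTFF -> 0
  row 1 [00001]: clauses=TTTTF -> 0
  row 2 [00010]: clauses=TTTFT -> 0
  row 3 [00011]: clauses=TTTTT -> 1
  row 4 [00100]: clauses=TTTFF -> 0
  row 5 [00101]: clauses=TTTTF -> 0
  row 6 [00110]: clauses=TTTFT -> 0
  row 7 [00111]: clauses=TTTTT -> 1
  row 8 [01000]: clauses=TFTFF -> 0
  row 9 [01001]: clauses=TFTTF -> 0
  row 10 [01010]: clauses=TTTFT -> 0
  row 11 [01011]: clauses=TTTTT -> 1
  row 12 [01100]: clauses=TFTFF -> 0
  row 13 [01101]: clauses=TFTTF -> 0
  row 14 [01110]: clauses=TTTFT -> 0
  row 15 [01111]: clauses=TTTTT -> 1
  row 16 [10000]: clauses=TTTFF -> 0
  row 17 [10001]: clauses=TTFTF -> 0
  row 18 [10010]: clauses=FTTFT -> 0
  row 19 [10011]: clauses=FTTTT -> 0
  row 20 [10100]: clauses=TTTFF -> 0
  row 21 [10101]: clauses=TTFTF -> 0
  row 22 [10110]: clauses=FTTFT -> 0
  row 23 [10111]: clauses=FTTTT -> 0
  row 24 [11000]: clauses=TFTFF -> 0
  row 25 [11001]: clauses=TFFTF -> 0
  row 26 [11010]: clauses=FTTFT -> 0
  row 27 [11011]: clauses=FTTTT -> 0
  row 28 [11100]: clauses=TFTFF -> 0
  row 29 [11101]: clauses=TFFTF -> 0
  row 30 [11110]: clauses=FTTFT -> 0
  row 31 [11111]: clauses=FTTTT -> 0
Full result column, 8 rows per line (x1,x2 fixed per line; x3,x4,x5 runs 000..111 left to right):
  rows 0-7 [x1,x2=00]: 00010001  (ones: 2)
  rows 8-15 [x1,x2=01]: 00010001  (ones: 2)
  rows 16-23 [x1,x2=10]: 00000000  (ones: 0)
  rows 24-31 [x1,x2=11]: 00000000  (ones: 0)
Satisfying assignments = 2+2+0+0 = 4

4
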